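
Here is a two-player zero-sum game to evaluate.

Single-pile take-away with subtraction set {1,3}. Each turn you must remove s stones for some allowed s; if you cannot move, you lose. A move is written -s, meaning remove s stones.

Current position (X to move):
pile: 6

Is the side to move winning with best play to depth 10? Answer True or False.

X winning at [6]: False

ply 1, X at 6 | -1=-1→5*; -3=-1→3
ply 2, O at 5 | -1=+1→4*; -3=+1→2
ply 3, X at 4 | -1=-1→3*; -3=-1→1
ply 4, O at 3 | -1=+1→2*; -3=+1→0
ply 5, X at 2 | -1=-1→1*
ply 6, O at 1 | -1=+1→0*
ply 7: 0 is terminal -1 (X); from 6 depth 10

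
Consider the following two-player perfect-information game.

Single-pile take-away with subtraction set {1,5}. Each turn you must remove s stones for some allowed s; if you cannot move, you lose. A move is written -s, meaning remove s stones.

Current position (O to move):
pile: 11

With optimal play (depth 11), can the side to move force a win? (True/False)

O winning at [11]: True

[11] O move#1: -1:+1/10*, -5:+1/6
[10] X move#2: -1:-1/9*, -5:-1/5
[9] O move#3: -1:+1/8*, -5:+1/4
[8] X move#4: -1:-1/7*, -5:-1/3
[7] O move#5: -1:+1/6*, -5:+1/2
[6] X move#6: -1:-1/5*, -5:-1/1
[5] O move#7: -1:+1/4*, -5:+1/0
[4] X move#8: -1:-1/3*
[3] O move#9: -1:+1/2*
[2] X move#10: -1:-1/1*
[1] O move#11: -1:+1/0*
[0] end (terminal -1, X#12); searched 11 to 11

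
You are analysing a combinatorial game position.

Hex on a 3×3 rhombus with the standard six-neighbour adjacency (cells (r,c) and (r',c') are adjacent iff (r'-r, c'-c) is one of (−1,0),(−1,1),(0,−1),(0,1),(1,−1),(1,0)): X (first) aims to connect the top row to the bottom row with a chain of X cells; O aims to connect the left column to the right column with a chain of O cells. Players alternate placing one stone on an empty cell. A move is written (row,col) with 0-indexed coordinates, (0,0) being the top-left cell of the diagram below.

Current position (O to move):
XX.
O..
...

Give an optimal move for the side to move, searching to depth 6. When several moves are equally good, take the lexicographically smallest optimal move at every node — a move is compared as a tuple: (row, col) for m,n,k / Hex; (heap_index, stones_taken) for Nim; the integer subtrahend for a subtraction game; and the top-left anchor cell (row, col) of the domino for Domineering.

[XX./O../...] O move#1: (0,2):-1/XXO/O../..., (1,1):+1/XX./OO./...*, (1,2):-1/XX./O.O/..., (2,0):-1/XX./O../O.., (2,1):+1/XX./O../.O., (2,2):-1/XX./O../..O
[XX./OO./...] X move#2: (0,2):-1/XXX/OO./...*, (1,2):-1/XX./OOX/..., (2,0):-1/XX./OO./X.., (2,1):-1/XX./OO./.X., (2,2):-1/XX./OO./..X
[XXX/OO./...] O move#3: (1,2):+1/XXX/OOO/...*, (2,0):-1/XXX/OO./O.., (2,1):+1/XXX/OO./.O., (2,2):+1/XXX/OO./..O
[XXX/OOO/...] end (terminal -1, X#4); searched XX./O../... to 6

O's best at [XX./O../...]: (1,1)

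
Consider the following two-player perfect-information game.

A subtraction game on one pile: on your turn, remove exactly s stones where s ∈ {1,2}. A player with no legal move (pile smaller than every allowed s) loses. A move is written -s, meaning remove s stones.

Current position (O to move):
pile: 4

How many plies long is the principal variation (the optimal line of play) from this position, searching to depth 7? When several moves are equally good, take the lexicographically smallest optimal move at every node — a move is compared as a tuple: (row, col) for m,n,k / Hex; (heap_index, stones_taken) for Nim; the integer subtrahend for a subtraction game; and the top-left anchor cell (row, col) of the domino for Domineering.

[4] O move#1: -1:+1/3*, -2:-1/2
[3] X move#2: -1:-1/2*, -2:-1/1
[2] O move#3: -1:-1/1, -2:+1/0*
[0] end (terminal -1, X#4); searched 4 to 7

PV length from [4]: 3 plies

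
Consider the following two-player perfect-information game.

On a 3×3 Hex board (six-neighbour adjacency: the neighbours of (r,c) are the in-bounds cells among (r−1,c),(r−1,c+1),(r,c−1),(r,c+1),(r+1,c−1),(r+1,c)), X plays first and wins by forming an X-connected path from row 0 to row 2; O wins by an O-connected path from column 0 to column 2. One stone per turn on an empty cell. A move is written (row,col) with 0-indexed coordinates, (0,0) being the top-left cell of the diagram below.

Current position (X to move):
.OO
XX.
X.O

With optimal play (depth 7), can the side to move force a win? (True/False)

X winning at [.OO/XX./X.O]: True

ply 1, X at .OO/XX./X.O | (0,0)=+1→XOO/XX./X.O*; (1,2)=-1→.OO/XXX/X.O; (2,1)=-1→.OO/XX./XXO
ply 2: XOO/XX./X.O is terminal -1 (O); from .OO/XX./X.O depth 7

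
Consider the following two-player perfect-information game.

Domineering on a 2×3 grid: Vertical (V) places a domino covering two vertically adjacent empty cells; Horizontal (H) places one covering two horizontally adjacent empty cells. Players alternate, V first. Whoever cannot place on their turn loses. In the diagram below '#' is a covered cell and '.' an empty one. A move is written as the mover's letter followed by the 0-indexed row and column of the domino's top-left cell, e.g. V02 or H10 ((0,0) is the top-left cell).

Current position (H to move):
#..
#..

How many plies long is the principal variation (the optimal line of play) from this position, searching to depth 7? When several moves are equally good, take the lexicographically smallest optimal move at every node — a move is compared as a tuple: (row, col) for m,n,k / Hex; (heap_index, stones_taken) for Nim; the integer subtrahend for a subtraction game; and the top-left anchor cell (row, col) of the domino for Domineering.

PV length from [#../#..]: 1 ply

ply 1, H at #../#.. | H01=+1→###/#..*; H11=+1→#../###
ply 2: ###/#.. is terminal -1 (V); from #../#.. depth 7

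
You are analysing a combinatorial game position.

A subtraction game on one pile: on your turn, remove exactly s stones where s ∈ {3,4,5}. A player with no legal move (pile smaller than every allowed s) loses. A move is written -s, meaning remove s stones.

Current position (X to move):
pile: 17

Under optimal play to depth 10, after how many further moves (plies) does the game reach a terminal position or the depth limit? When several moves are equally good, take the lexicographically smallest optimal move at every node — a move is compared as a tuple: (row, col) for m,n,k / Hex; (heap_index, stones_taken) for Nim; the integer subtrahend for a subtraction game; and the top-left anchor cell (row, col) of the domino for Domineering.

PV length from [17]: 4 plies

ply 1, X at 17 | -3=-1→14*; -4=-1→13; -5=-1→12
ply 2, O at 14 | -3=-1→11; -4=+1→10*; -5=+1→9
ply 3, X at 10 | -3=-1→7*; -4=-1→6; -5=-1→5
ply 4, O at 7 | -3=-1→4; -4=-1→3; -5=+1→2*
ply 5: 2 is terminal -1 (X); from 17 depth 10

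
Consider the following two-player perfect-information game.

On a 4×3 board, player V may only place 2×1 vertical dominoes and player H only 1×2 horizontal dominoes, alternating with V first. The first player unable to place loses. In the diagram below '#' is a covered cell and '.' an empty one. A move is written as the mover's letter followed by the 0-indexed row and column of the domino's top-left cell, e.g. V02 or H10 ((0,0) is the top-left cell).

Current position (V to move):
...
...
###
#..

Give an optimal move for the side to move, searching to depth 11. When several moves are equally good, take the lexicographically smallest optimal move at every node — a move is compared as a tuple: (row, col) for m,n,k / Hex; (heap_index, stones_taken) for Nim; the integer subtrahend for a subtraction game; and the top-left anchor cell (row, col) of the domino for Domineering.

[.../.../###/#..] V move#1: V00:-1/#../#../###/#.., V01:+1/.#./.#./###/#..*, V02:-1/..#/..#/###/#..
[.#./.#./###/#..] H move#2: H31:-1/.#./.#./###/###*
[.#./.#./###/###] V move#3: V00:+1/##./##./###/###*, V02:+1/.##/.##/###/###
[##./##./###/###] end (terminal -1, H#4); searched .../.../###/#.. to 11

V's best at [.../.../###/#..]: V01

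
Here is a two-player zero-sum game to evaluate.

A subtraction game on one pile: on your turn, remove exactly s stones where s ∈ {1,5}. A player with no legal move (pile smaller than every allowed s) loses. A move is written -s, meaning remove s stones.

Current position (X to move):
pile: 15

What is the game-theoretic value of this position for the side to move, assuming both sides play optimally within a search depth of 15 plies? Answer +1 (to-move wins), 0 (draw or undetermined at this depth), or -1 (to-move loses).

[15] X move#1: -1:+1/14*, -5:+1/10
[14] O move#2: -1:-1/13*, -5:-1/9
[13] X move#3: -1:+1/12*, -5:+1/8
[12] O move#4: -1:-1/11*, -5:-1/7
[11] X move#5: -1:+1/10*, -5:+1/6
[10] O move#6: -1:-1/9*, -5:-1/5
[9] X move#7: -1:+1/8*, -5:+1/4
[8] O move#8: -1:-1/7*, -5:-1/3
[7] X move#9: -1:+1/6*, -5:+1/2
[6] O move#10: -1:-1/5*, -5:-1/1
[5] X move#11: -1:+1/4*, -5:+1/0
[4] O move#12: -1:-1/3*
[3] X move#13: -1:+1/2*
[2] O move#14: -1:-1/1*
[1] X move#15: -1:+1/0*
[0] end (terminal -1, O#16); searched 15 to 15

value(15, X) = +1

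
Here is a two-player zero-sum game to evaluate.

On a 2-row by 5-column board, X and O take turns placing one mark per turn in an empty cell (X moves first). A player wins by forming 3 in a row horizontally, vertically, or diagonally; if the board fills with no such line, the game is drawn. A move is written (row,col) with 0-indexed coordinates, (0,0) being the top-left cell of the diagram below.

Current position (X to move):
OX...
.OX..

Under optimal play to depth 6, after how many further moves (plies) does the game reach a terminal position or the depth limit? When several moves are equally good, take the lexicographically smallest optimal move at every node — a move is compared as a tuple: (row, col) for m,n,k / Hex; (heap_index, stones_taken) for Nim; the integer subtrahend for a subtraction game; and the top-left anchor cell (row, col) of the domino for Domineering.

PV length from [OX.../.OX..]: 6 plies

ply 1, X at OX.../.OX.. | (0,2)=+0→OXX../.OX..*; (0,3)=+0→OX.X./.OX..; (0,4)=+0→OX..X/.OX..; (1,0)=+0→OX.../XOX..; (1,3)=+0→OX.../.OXX.; (1,4)=+0→OX.../.OX.X
ply 2, O at OXX../.OX.. | (0,3)=+0→OXXO./.OX..*; (0,4)=-1→OXX.O/.OX..; (1,0)=-1→OXX../OOX..; (1,3)=-1→OXX../.OXO.; (1,4)=-1→OXX../.OX.O
ply 3, X at OXXO./.OX.. | (0,4)=+0→OXXOX/.OX..*; (1,0)=+0→OXXO./XOX..; (1,3)=+0→OXXO./.OXX.; (1,4)=+0→OXXO./.OX.X
ply 4, O at OXXOX/.OX.. | (1,0)=+0→OXXOX/OOX..*; (1,3)=+0→OXXOX/.OXO.; (1,4)=+0→OXXOX/.OX.O
ply 5, X at OXXOX/OOX.. | (1,3)=+0→OXXOX/OOXX.*; (1,4)=+0→OXXOX/OOX.X
ply 6, O at OXXOX/OOXX. | (1,4)=+0→OXXOX/OOXXO*
ply 7: OXXOX/OOXXO is terminal +0 (X); from OX.../.OX.. depth 6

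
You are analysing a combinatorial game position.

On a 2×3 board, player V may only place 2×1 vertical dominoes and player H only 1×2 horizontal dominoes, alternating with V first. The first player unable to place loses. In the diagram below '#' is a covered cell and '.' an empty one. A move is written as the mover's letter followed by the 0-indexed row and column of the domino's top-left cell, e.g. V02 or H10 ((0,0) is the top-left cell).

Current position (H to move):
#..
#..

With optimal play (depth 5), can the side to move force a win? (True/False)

p1 H@[#../#..]: H01[###/#..]+1* H11[#../###]+1
p2 V@[###/#..] terminal -1; root [#../#..] d5

H winning at [#../#..]: True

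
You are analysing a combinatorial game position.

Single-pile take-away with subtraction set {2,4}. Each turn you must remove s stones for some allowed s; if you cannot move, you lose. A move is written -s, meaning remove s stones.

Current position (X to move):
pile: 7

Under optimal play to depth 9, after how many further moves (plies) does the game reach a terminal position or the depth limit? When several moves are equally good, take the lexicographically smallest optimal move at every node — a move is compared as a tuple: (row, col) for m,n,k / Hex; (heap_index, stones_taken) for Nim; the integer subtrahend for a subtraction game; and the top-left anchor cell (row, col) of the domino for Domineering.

[7] X move#1: -2:-1/5*, -4:-1/3
[5] O move#2: -2:-1/3, -4:+1/1*
[1] end (terminal -1, X#3); searched 7 to 9

PV length from [7]: 2 plies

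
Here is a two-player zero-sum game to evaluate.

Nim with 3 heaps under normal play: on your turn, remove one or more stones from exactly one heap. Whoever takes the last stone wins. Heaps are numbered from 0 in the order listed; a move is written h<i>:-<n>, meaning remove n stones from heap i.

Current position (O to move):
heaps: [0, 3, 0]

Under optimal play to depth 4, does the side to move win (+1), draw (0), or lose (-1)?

[(0,3,0)] O move#1: h1:-1:-1/(0,2,0), h1:-2:-1/(0,1,0), h1:-3:+1/(0,0,0)*
[(0,0,0)] end (terminal -1, X#2); searched (0,3,0) to 4

value((0,3,0), O) = +1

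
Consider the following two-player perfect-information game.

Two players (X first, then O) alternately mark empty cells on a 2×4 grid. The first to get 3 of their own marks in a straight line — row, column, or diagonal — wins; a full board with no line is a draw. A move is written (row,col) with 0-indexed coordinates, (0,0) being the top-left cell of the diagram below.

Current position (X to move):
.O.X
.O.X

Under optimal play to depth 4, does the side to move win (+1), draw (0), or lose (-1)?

value(.O.X/.O.X, X) = 0

p1 X@[.O.X/.O.X]: (0,0)[XO.X/.O.X]+0* (0,2)[.OXX/.O.X]+0 (1,0)[.O.X/XO.X]+0 (1,2)[.O.X/.OXX]+0
p2 O@[XO.X/.O.X]: (0,2)[XOOX/.O.X]+0* (1,0)[XO.X/OO.X]+0 (1,2)[XO.X/.OOX]+0
p3 X@[XOOX/.O.X]: (1,0)[XOOX/XO.X]+0* (1,2)[XOOX/.OXX]+0
p4 O@[XOOX/XO.X]: (1,2)[XOOX/XOOX]+0*
p5 X@[XOOX/XOOX] terminal +0; root [.O.X/.O.X] d4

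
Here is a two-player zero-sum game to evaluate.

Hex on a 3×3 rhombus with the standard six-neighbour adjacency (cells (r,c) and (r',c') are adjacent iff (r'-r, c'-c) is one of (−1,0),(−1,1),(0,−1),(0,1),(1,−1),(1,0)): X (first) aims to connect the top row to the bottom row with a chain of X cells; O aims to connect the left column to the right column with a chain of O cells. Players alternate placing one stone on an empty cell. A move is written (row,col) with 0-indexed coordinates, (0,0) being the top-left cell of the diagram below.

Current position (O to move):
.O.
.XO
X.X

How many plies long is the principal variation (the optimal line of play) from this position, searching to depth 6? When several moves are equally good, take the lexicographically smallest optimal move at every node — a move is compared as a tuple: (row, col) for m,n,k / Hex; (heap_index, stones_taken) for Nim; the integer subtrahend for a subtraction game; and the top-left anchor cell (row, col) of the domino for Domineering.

PV length from [.O./.XO/X.X]: 3 plies

ply 1, O at .O./.XO/X.X | (0,0)=-1→OO./.XO/X.X; (0,2)=+1→.OO/.XO/X.X*; (1,0)=-1→.O./OXO/X.X; (2,1)=-1→.O./.XO/XOX
ply 2, X at .OO/.XO/X.X | (0,0)=-1→XOO/.XO/X.X*; (1,0)=-1→.OO/XXO/X.X; (2,1)=-1→.OO/.XO/XXX
ply 3, O at XOO/.XO/X.X | (1,0)=+1→XOO/OXO/X.X*; (2,1)=-1→XOO/.XO/XOX
ply 4: XOO/OXO/X.X is terminal -1 (X); from .O./.XO/X.X depth 6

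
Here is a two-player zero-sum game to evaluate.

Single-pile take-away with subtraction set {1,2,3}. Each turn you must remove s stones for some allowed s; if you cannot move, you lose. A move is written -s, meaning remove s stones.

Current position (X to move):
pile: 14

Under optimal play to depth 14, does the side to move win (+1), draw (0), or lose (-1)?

value(14, X) = +1

p1 X@[14]: -1[13]-1 -2[12]+1* -3[11]-1
p2 O@[12]: -1[11]-1* -2[10]-1 -3[9]-1
p3 X@[11]: -1[10]-1 -2[9]-1 -3[8]+1*
p4 O@[8]: -1[7]-1* -2[6]-1 -3[5]-1
p5 X@[7]: -1[6]-1 -2[5]-1 -3[4]+1*
p6 O@[4]: -1[3]-1* -2[2]-1 -3[1]-1
p7 X@[3]: -1[2]-1 -2[1]-1 -3[0]+1*
p8 O@[0] terminal -1; root [14] d14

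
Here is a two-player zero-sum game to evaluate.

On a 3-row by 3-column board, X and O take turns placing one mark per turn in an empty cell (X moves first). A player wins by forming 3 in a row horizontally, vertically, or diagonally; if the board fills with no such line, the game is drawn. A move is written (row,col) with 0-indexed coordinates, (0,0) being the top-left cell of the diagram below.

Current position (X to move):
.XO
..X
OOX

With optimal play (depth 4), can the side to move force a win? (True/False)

ply 1, X at .XO/..X/OOX | (0,0)=-1→XXO/..X/OOX; (1,0)=-1→.XO/X.X/OOX; (1,1)=+1→.XO/.XX/OOX*
ply 2, O at .XO/.XX/OOX | (0,0)=-1→OXO/.XX/OOX*; (1,0)=-1→.XO/OXX/OOX
ply 3, X at OXO/.XX/OOX | (1,0)=+1→OXO/XXX/OOX*
ply 4: OXO/XXX/OOX is terminal -1 (O); from .XO/..X/OOX depth 4

X winning at [.XO/..X/OOX]: True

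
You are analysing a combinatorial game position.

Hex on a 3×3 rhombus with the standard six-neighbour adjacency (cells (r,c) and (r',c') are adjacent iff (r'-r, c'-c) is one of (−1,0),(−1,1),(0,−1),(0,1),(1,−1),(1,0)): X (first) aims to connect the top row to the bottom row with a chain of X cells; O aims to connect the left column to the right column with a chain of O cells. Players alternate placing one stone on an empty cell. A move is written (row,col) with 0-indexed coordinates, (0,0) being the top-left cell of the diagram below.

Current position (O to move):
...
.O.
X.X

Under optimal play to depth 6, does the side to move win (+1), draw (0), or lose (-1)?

ply 1, O at .../.O./X.X | (0,0)=+1→O../.O./X.X*; (0,1)=+1→.O./.O./X.X; (0,2)=-1→..O/.O./X.X; (1,0)=+1→.../OO./X.X; (1,2)=-1→.../.OO/X.X; (2,1)=-1→.../.O./XOX
ply 2, X at O../.O./X.X | (0,1)=-1→OX./.O./X.X*; (0,2)=-1→O.X/.O./X.X; (1,0)=-1→O../XO./X.X; (1,2)=-1→O../.OX/X.X; (2,1)=-1→O../.O./XXX
ply 3, O at OX./.O./X.X | (0,2)=-1→OXO/.O./X.X; (1,0)=+1→OX./OO./X.X*; (1,2)=-1→OX./.OO/X.X; (2,1)=-1→OX./.O./XOX
ply 4, X at OX./OO./X.X | (0,2)=-1→OXX/OO./X.X*; (1,2)=-1→OX./OOX/X.X; (2,1)=-1→OX./OO./XXX
ply 5, O at OXX/OO./X.X | (1,2)=+1→OXX/OOO/X.X*; (2,1)=-1→OXX/OO./XOX
ply 6: OXX/OOO/X.X is terminal -1 (X); from .../.O./X.X depth 6

value(.../.O./X.X, O) = +1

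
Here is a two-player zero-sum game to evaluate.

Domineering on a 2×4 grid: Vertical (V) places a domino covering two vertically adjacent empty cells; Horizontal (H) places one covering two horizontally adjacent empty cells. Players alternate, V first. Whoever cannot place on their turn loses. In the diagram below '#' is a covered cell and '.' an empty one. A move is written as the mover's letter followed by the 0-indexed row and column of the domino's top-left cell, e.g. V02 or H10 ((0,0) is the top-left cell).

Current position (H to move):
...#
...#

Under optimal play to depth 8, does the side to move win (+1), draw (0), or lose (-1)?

value(...#/...#, H) = +1

ply 1, H at ...#/...# | H00=+1→##.#/...#*; H01=+1→.###/...#; H10=+1→...#/##.#; H11=+1→...#/.###
ply 2, V at ##.#/...# | V02=-1→####/..##*
ply 3, H at ####/..## | H10=+1→####/####*
ply 4: ####/#### is terminal -1 (V); from ...#/...# depth 8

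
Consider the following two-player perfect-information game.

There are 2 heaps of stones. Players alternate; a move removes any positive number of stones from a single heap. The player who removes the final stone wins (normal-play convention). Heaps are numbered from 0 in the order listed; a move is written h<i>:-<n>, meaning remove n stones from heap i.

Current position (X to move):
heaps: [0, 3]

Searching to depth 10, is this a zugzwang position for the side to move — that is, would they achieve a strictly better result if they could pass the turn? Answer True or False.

zugzwang((0,3), X) = False

p1 X@[(0,3)]: h1:-1[(0,2)]-1 h1:-2[(0,1)]-1 h1:-3[(0,0)]+1*
p2 O@[(0,0)] terminal -1; root [(0,3)] d10
suppose X passes — search the same position with O to move:
pass> p1 O@[(0,3)]: h1:-1[(0,2)]-1 h1:-2[(0,1)]-1 h1:-3[(0,0)]+1*
pass> p2 X@[(0,0)] terminal -1; root [(0,3)] d10
for X: play +1, pass -1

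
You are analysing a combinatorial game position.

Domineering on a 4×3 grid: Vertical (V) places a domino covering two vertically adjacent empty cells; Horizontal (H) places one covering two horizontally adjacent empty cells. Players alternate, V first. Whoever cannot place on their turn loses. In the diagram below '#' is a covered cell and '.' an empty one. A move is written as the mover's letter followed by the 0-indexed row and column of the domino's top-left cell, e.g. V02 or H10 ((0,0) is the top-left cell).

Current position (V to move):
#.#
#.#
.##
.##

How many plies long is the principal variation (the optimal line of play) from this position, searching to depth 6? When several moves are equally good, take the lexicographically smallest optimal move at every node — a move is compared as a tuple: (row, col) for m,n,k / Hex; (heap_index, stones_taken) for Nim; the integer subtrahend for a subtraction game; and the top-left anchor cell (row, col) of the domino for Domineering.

PV length from [#.#/#.#/.##/.##]: 1 ply

[#.#/#.#/.##/.##] V move#1: V01:+1/###/###/.##/.##*, V20:+1/#.#/#.#/###/###
[###/###/.##/.##] end (terminal -1, H#2); searched #.#/#.#/.##/.## to 6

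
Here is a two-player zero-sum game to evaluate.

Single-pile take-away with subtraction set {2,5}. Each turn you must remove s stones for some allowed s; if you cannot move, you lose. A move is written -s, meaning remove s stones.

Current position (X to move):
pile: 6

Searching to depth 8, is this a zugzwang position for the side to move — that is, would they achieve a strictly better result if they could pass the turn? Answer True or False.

zugzwang(6, X) = False

[6] X move#1: -2:+1/4*, -5:+1/1
[4] O move#2: -2:-1/2*
[2] X move#3: -2:+1/0*
[0] end (terminal -1, O#4); searched 6 to 8
pass branch (O moves first from the same position):
  | [6] O move#1: -2:+1/4*, -5:+1/1
  | [4] X move#2: -2:-1/2*
  | [2] O move#3: -2:+1/0*
  | [0] end (terminal -1, X#4); searched 6 to 8
X moving scores +1; X passing scores -1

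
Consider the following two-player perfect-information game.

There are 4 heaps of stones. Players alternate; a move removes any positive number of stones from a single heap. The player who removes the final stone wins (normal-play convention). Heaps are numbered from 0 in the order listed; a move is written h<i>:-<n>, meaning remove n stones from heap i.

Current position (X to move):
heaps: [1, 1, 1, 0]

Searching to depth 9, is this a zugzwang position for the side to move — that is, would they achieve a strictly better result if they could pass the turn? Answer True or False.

zugzwang((1,1,1,0), X) = False

[(1,1,1,0)] X move#1: h0:-1:+1/(0,1,1,0)*, h1:-1:+1/(1,0,1,0), h2:-1:+1/(1,1,0,0)
[(0,1,1,0)] O move#2: h1:-1:-1/(0,0,1,0)*, h2:-1:-1/(0,1,0,0)
[(0,0,1,0)] X move#3: h2:-1:+1/(0,0,0,0)*
[(0,0,0,0)] end (terminal -1, O#4); searched (1,1,1,0) to 9
if X skipped the turn, O would face:
~ [(1,1,1,0)] O move#1: h0:-1:+1/(0,1,1,0)*, h1:-1:+1/(1,0,1,0), h2:-1:+1/(1,1,0,0)
~ [(0,1,1,0)] X move#2: h1:-1:-1/(0,0,1,0)*, h2:-1:-1/(0,1,0,0)
~ [(0,0,1,0)] O move#3: h2:-1:+1/(0,0,0,0)*
~ [(0,0,0,0)] end (terminal -1, X#4); searched (1,1,1,0) to 9
compare (X): move=+1 vs pass=-1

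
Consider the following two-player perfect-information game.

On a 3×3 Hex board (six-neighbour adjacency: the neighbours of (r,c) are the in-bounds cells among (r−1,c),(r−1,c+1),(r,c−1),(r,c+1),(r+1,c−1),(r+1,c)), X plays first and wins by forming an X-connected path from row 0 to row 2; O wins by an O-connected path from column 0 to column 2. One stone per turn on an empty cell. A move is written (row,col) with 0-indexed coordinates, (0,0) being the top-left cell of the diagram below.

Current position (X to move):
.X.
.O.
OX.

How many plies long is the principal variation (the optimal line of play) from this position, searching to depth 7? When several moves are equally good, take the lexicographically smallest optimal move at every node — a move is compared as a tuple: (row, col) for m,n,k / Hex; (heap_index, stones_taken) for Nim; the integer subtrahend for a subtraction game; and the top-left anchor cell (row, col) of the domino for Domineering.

p1 X@[.X./.O./OX.]: (0,0)[XX./.O./OX.]-1* (0,2)[.XX/.O./OX.]-1 (1,0)[.X./XO./OX.]-1 (1,2)[.X./.OX/OX.]-1 (2,2)[.X./.O./OXX]-1
p2 O@[XX./.O./OX.]: (0,2)[XXO/.O./OX.]+1* (1,0)[XX./OO./OX.]+1 (1,2)[XX./.OO/OX.]+1 (2,2)[XX./.O./OXO]+1
p3 X@[XXO/.O./OX.] terminal -1; root [.X./.O./OX.] d7

PV length from [.X./.O./OX.]: 2 plies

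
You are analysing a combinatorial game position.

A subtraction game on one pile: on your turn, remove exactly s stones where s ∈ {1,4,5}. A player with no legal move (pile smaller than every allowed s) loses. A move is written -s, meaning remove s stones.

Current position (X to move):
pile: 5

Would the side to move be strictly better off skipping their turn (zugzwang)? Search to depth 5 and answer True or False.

zugzwang(5, X) = False

p1 X@[5]: -1[4]-1 -4[1]-1 -5[0]+1*
p2 O@[0] terminal -1; root [5] d5
suppose X passes — search the same position with O to move:
pass> p1 O@[5]: -1[4]-1 -4[1]-1 -5[0]+1*
pass> p2 X@[0] terminal -1; root [5] d5
for X: play +1, pass -1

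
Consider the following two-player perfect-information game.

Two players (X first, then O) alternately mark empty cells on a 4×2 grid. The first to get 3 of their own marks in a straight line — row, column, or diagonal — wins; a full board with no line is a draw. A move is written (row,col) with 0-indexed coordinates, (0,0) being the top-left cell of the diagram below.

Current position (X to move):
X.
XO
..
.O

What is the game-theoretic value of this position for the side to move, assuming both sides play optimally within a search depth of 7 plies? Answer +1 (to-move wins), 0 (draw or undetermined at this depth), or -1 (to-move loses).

value(X./XO/../.O, X) = +1

[X./XO/../.O] X move#1: (0,1):-1/XX/XO/../.O, (2,0):+1/X./XO/X./.O*, (2,1):+0/X./XO/.X/.O, (3,0):-1/X./XO/../XO
[X./XO/X./.O] end (terminal -1, O#2); searched X./XO/../.O to 7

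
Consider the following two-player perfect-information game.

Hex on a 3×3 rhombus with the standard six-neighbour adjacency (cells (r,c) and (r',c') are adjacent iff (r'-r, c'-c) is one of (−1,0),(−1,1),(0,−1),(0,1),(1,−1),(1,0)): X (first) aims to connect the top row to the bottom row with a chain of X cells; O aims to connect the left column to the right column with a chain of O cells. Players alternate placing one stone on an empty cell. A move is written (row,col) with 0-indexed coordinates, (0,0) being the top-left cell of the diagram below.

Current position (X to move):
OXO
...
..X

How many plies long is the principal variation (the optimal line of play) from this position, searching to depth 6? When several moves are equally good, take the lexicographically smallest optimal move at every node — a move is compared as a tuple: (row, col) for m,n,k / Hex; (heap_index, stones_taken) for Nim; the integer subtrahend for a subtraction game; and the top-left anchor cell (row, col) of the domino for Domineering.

[OXO/.../..X] X move#1: (1,0):+1/OXO/X../..X*, (1,1):+1/OXO/.X./..X, (1,2):-1/OXO/..X/..X, (2,0):+1/OXO/.../X.X, (2,1):-1/OXO/.../.XX
[OXO/X../..X] O move#2: (1,1):-1/OXO/XO./..X*, (1,2):-1/OXO/X.O/..X, (2,0):-1/OXO/X../O.X, (2,1):-1/OXO/X../.OX
[OXO/XO./..X] X move#3: (1,2):-1/OXO/XOX/..X, (2,0):+1/OXO/XO./X.X*, (2,1):-1/OXO/XO./.XX
[OXO/XO./X.X] end (terminal -1, O#4); searched OXO/.../..X to 6

PV length from [OXO/.../..X]: 3 plies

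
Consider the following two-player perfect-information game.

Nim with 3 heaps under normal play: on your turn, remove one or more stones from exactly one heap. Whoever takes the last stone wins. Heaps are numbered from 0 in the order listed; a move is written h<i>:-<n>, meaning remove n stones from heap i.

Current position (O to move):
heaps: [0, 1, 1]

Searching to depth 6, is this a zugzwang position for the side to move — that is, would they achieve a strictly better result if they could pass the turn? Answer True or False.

ply 1, O at (0,1,1) | h1:-1=-1→(0,0,1)*; h2:-1=-1→(0,1,0)
ply 2, X at (0,0,1) | h2:-1=+1→(0,0,0)*
ply 3: (0,0,0) is terminal -1 (O); from (0,1,1) depth 6
pass branch (X moves first from the same position):
  | ply 1, X at (0,1,1) | h1:-1=-1→(0,0,1)*; h2:-1=-1→(0,1,0)
  | ply 2, O at (0,0,1) | h2:-1=+1→(0,0,0)*
  | ply 3: (0,0,0) is terminal -1 (X); from (0,1,1) depth 6
O moving scores -1; O passing scores +1

zugzwang((0,1,1), O) = True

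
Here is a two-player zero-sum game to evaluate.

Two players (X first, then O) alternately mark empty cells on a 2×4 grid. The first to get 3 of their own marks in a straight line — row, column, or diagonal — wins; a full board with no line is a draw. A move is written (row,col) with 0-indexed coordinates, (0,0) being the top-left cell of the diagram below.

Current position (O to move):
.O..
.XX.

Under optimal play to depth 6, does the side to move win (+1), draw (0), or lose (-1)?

p1 O@[.O../.XX.]: (0,0)[OO../.XX.]-1* (0,2)[.OO./.XX.]-1 (0,3)[.O.O/.XX.]-1 (1,0)[.O../OXX.]-1 (1,3)[.O../.XXO]-1
p2 X@[OO../.XX.]: (0,2)[OOX./.XX.]+1* (0,3)[OO.X/.XX.]-1 (1,0)[OO../XXX.]+1 (1,3)[OO../.XXX]+1
p3 O@[OOX./.XX.]: (0,3)[OOXO/.XX.]-1* (1,0)[OOX./OXX.]-1 (1,3)[OOX./.XXO]-1
p4 X@[OOXO/.XX.]: (1,0)[OOXO/XXX.]+1* (1,3)[OOXO/.XXX]+1
p5 O@[OOXO/XXX.] terminal -1; root [.O../.XX.] d6

value(.O../.XX., O) = -1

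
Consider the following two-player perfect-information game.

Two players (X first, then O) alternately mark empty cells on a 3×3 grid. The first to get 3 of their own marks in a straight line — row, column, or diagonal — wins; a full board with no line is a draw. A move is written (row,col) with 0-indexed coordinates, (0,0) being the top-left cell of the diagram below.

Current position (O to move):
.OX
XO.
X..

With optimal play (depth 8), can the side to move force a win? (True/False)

[.OX/XO./X..] O move#1: (0,0):+1/OOX/XO./X..*, (1,2):-1/.OX/XOO/X.., (2,1):+1/.OX/XO./XO., (2,2):-1/.OX/XO./X.O
[OOX/XO./X..] X move#2: (1,2):-1/OOX/XOX/X..*, (2,1):-1/OOX/XO./XX., (2,2):-1/OOX/XO./X.X
[OOX/XOX/X..] O move#3: (2,1):+1/OOX/XOX/XO.*, (2,2):+1/OOX/XOX/X.O
[OOX/XOX/XO.] end (terminal -1, X#4); searched .OX/XO./X.. to 8

O winning at [.OX/XO./X..]: True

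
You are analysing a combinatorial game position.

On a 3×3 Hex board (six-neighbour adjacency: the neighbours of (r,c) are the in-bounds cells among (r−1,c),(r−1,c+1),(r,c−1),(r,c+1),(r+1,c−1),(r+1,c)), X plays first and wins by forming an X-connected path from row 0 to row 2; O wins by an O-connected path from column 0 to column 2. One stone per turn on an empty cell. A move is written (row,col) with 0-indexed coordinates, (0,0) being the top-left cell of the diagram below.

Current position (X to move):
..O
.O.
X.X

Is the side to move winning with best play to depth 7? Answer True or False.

ply 1, X at ..O/.O./X.X | (0,0)=-1→X.O/.O./X.X; (0,1)=-1→.XO/.O./X.X; (1,0)=+1→..O/XO./X.X*; (1,2)=-1→..O/.OX/X.X; (2,1)=-1→..O/.O./XXX
ply 2, O at ..O/XO./X.X | (0,0)=-1→O.O/XO./X.X*; (0,1)=-1→.OO/XO./X.X; (1,2)=-1→..O/XOO/X.X; (2,1)=-1→..O/XO./XOX
ply 3, X at O.O/XO./X.X | (0,1)=+1→OXO/XO./X.X*; (1,2)=-1→O.O/XOX/X.X; (2,1)=-1→O.O/XO./XXX
ply 4: OXO/XO./X.X is terminal -1 (O); from ..O/.O./X.X depth 7

X winning at [..O/.O./X.X]: True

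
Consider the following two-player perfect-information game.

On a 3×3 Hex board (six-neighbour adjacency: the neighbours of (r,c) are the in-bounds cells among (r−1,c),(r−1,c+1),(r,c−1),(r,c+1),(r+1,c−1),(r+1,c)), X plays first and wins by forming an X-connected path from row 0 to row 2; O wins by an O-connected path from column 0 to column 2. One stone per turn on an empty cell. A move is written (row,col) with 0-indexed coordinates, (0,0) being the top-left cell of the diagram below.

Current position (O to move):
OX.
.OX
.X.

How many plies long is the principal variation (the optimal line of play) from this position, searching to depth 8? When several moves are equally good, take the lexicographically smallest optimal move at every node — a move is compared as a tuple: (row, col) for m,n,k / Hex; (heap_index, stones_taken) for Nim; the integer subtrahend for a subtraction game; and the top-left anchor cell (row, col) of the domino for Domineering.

ply 1, O at OX./.OX/.X. | (0,2)=+1→OXO/.OX/.X.*; (1,0)=-1→OX./OOX/.X.; (2,0)=-1→OX./.OX/OX.; (2,2)=-1→OX./.OX/.XO
ply 2, X at OXO/.OX/.X. | (1,0)=-1→OXO/XOX/.X.*; (2,0)=-1→OXO/.OX/XX.; (2,2)=-1→OXO/.OX/.XX
ply 3, O at OXO/XOX/.X. | (2,0)=+1→OXO/XOX/OX.*; (2,2)=-1→OXO/XOX/.XO
ply 4: OXO/XOX/OX. is terminal -1 (X); from OX./.OX/.X. depth 8

PV length from [OX./.OX/.X.]: 3 plies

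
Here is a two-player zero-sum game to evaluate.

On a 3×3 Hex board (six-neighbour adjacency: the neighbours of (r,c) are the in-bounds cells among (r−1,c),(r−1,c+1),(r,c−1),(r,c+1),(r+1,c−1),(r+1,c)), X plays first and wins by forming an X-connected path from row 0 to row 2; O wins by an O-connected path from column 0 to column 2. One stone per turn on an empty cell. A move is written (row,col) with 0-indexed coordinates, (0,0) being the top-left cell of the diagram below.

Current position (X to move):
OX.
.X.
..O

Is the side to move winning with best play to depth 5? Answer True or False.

ply 1, X at OX./.X./..O | (0,2)=+1→OXX/.X./..O*; (1,0)=+1→OX./XX./..O; (1,2)=+1→OX./.XX/..O; (2,0)=+1→OX./.X./X.O; (2,1)=+1→OX./.X./.XO
ply 2, O at OXX/.X./..O | (1,0)=-1→OXX/OX./..O*; (1,2)=-1→OXX/.XO/..O; (2,0)=-1→OXX/.X./O.O; (2,1)=-1→OXX/.X./.OO
ply 3, X at OXX/OX./..O | (1,2)=+1→OXX/OXX/..O*; (2,0)=+1→OXX/OX./X.O; (2,1)=+1→OXX/OX./.XO
ply 4, O at OXX/OXX/..O | (2,0)=-1→OXX/OXX/O.O*; (2,1)=-1→OXX/OXX/.OO
ply 5, X at OXX/OXX/O.O | (2,1)=+1→OXX/OXX/OXO*
ply 6: OXX/OXX/OXO is terminal -1 (O); from OX./.X./..O depth 5

X winning at [OX./.X./..O]: True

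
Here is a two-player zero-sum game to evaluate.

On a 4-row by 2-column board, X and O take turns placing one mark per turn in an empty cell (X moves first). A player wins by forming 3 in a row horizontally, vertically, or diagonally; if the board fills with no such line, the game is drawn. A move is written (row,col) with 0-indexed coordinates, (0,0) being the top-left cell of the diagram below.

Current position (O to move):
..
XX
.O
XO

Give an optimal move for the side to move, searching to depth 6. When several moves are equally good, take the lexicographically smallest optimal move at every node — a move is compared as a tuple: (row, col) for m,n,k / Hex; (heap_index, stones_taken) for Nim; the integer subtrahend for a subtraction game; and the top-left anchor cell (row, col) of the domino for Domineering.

[../XX/.O/XO] O move#1: (0,0):-1/O./XX/.O/XO, (0,1):-1/.O/XX/.O/XO, (2,0):+0/../XX/OO/XO*
[../XX/OO/XO] X move#2: (0,0):+0/X./XX/OO/XO*, (0,1):+0/.X/XX/OO/XO
[X./XX/OO/XO] O move#3: (0,1):+0/XO/XX/OO/XO*
[XO/XX/OO/XO] end (terminal +0, X#4); searched ../XX/.O/XO to 6

O's best at [../XX/.O/XO]: (2,0)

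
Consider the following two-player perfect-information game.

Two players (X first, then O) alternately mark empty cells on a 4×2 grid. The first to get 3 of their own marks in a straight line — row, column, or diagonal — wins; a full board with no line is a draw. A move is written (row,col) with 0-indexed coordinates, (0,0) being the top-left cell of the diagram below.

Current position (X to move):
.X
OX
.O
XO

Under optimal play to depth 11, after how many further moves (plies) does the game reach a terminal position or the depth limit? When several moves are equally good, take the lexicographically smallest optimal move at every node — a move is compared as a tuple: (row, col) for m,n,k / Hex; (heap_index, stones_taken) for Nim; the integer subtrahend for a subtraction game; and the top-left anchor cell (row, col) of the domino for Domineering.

PV length from [.X/OX/.O/XO]: 2 plies

[.X/OX/.O/XO] X move#1: (0,0):+0/XX/OX/.O/XO*, (2,0):+0/.X/OX/XO/XO
[XX/OX/.O/XO] O move#2: (2,0):+0/XX/OX/OO/XO*
[XX/OX/OO/XO] end (terminal +0, X#3); searched .X/OX/.O/XO to 11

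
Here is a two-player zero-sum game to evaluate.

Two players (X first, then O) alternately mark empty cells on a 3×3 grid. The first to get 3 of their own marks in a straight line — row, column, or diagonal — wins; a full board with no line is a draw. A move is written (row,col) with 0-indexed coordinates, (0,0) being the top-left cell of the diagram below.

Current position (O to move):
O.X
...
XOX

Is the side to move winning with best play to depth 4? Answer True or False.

ply 1, O at O.X/.../XOX | (0,1)=-1→OOX/.../XOX*; (1,0)=-1→O.X/O../XOX; (1,1)=-1→O.X/.O./XOX; (1,2)=-1→O.X/..O/XOX
ply 2, X at OOX/.../XOX | (1,0)=-1→OOX/X../XOX; (1,1)=+1→OOX/.X./XOX*; (1,2)=+1→OOX/..X/XOX
ply 3: OOX/.X./XOX is terminal -1 (O); from O.X/.../XOX depth 4

O winning at [O.X/.../XOX]: False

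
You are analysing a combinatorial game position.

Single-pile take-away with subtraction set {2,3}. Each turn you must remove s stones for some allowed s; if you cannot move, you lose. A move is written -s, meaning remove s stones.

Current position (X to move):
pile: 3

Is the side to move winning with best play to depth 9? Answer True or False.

[3] X move#1: -2:+1/1*, -3:+1/0
[1] end (terminal -1, O#2); searched 3 to 9

X winning at [3]: True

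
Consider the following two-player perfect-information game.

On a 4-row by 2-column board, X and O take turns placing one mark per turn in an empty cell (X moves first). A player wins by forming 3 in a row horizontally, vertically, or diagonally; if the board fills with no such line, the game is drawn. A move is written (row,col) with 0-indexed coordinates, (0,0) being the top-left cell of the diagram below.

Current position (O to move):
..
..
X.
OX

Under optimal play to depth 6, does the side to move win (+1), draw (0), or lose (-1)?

value(../../X./OX, O) = 0

ply 1, O at ../../X./OX | (0,0)=+0→O./../X./OX*; (0,1)=+0→.O/../X./OX; (1,0)=+0→../O./X./OX; (1,1)=+0→../.O/X./OX; (2,1)=+0→../../XO/OX
ply 2, X at O./../X./OX | (0,1)=+0→OX/../X./OX*; (1,0)=+0→O./X./X./OX; (1,1)=+0→O./.X/X./OX; (2,1)=+0→O./../XX/OX
ply 3, O at OX/../X./OX | (1,0)=+0→OX/O./X./OX*; (1,1)=+0→OX/.O/X./OX; (2,1)=+0→OX/../XO/OX
ply 4, X at OX/O./X./OX | (1,1)=+0→OX/OX/X./OX*; (2,1)=+0→OX/O./XX/OX
ply 5, O at OX/OX/X./OX | (2,1)=+0→OX/OX/XO/OX*
ply 6: OX/OX/XO/OX is terminal +0 (X); from ../../X./OX depth 6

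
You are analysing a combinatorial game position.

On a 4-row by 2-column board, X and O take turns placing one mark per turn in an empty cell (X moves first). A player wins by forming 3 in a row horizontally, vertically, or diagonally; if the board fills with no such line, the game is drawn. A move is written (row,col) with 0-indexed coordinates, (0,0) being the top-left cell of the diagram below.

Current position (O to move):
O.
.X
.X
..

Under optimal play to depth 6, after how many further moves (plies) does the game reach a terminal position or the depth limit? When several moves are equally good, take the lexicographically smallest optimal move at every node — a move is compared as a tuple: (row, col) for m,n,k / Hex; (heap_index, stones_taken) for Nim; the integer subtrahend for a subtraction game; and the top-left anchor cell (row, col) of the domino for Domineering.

p1 O@[O./.X/.X/..]: (0,1)[OO/.X/.X/..]-1* (1,0)[O./OX/.X/..]-1 (2,0)[O./.X/OX/..]-1 (3,0)[O./.X/.X/O.]-1 (3,1)[O./.X/.X/.O]-1
p2 X@[OO/.X/.X/..]: (1,0)[OO/XX/.X/..]+0 (2,0)[OO/.X/XX/..]+0 (3,0)[OO/.X/.X/X.]+0 (3,1)[OO/.X/.X/.X]+1*
p3 O@[OO/.X/.X/.X] terminal -1; root [O./.X/.X/..] d6

PV length from [O./.X/.X/..]: 2 plies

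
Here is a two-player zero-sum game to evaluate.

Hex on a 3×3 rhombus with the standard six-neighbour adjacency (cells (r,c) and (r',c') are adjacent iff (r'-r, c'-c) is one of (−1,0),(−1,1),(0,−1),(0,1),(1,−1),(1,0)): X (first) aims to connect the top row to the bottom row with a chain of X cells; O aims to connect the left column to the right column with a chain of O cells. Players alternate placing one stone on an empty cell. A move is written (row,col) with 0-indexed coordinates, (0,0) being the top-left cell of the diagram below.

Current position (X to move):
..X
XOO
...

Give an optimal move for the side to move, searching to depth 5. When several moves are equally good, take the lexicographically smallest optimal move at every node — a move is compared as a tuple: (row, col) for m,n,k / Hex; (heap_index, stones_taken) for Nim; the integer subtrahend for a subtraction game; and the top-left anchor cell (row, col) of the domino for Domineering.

X's best at [..X/XOO/...]: (2,0)

[..X/XOO/...] X move#1: (0,0):-1/X.X/XOO/..., (0,1):-1/.XX/XOO/..., (2,0):+1/..X/XOO/X..*, (2,1):-1/..X/XOO/.X., (2,2):-1/..X/XOO/..X
[..X/XOO/X..] O move#2: (0,0):-1/O.X/XOO/X..*, (0,1):-1/.OX/XOO/X.., (2,1):-1/..X/XOO/XO., (2,2):-1/..X/XOO/X.O
[O.X/XOO/X..] X move#3: (0,1):+1/OXX/XOO/X..*, (2,1):-1/O.X/XOO/XX., (2,2):-1/O.X/XOO/X.X
[OXX/XOO/X..] end (terminal -1, O#4); searched ..X/XOO/... to 5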